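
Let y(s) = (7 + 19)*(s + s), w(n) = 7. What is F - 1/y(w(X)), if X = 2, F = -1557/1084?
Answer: -70979/49322 ≈ -1.4391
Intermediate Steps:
F = -1557/1084 (F = -1557*1/1084 = -1557/1084 ≈ -1.4363)
y(s) = 52*s (y(s) = 26*(2*s) = 52*s)
F - 1/y(w(X)) = -1557/1084 - 1/(52*7) = -1557/1084 - 1/364 = -70979/49322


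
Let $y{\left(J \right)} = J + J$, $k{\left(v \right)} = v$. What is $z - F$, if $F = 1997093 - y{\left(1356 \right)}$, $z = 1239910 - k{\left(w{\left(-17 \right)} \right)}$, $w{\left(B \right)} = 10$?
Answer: $-754481$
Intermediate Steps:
$y{\left(J \right)} = 2 J$
$z = 1239900$ ($z = 1239910 - 10 = 1239900$)
$F = 1994381$ ($F = 1997093 - 2 \cdot 1356 = 1997093 - 2712 = 1994381$)
$z - F = 1239900 - 1994381 = -754481$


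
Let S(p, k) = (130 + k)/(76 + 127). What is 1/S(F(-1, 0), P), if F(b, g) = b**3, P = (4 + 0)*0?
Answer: 203/130 ≈ 1.5615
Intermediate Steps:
P = 0 (P = 4*0 = 0)
S(p, k) = 130/203 + k/203 (S(p, k) = (130 + k)/203 = (130 + k)*(1/203) = 130/203 + k/203)
1/S(F(-1, 0), P) = 1/(130/203 + (1/203)*0) = 1/(130/203 + 0) = 1/(130/203) = 203/130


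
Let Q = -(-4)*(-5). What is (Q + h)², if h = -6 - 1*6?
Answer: 1024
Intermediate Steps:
Q = -20 (Q = -2*10 = -20)
h = -12 (h = -6 - 6 = -12)
(Q + h)² = (-20 - 12)² = (-32)² = 1024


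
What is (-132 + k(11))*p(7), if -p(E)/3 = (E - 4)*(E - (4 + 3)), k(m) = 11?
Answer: 0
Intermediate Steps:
p(E) = -3*(-7 + E)*(-4 + E) (p(E) = -3*(E - 4)*(E - (4 + 3)) = -3*(-4 + E)*(E - 1*7) = -3*(-4 + E)*(E - 7) = -3*(-4 + E)*(-7 + E) = -3*(-7 + E)*(-4 + E))
(-132 + k(11))*p(7) = (-132 + 11)*(-84 - 3*7**2 + 33*7) = -121*(-84 - 3*49 + 231) = -121*(-84 - 147 + 231) = -121*0 = 0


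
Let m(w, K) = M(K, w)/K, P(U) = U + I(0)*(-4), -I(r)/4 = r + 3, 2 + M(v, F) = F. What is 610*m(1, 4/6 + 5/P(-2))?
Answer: -84180/107 ≈ -786.73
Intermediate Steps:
M(v, F) = -2 + F
I(r) = -12 - 4*r (I(r) = -4*(r + 3) = -4*(3 + r) = -12 - 4*r)
P(U) = 48 + U (P(U) = U + (-12 - 4*0)*(-4) = U + (-12 + 0)*(-4) = U - 12*(-4) = U + 48 = 48 + U)
m(w, K) = (-2 + w)/K
610*m(1, 4/6 + 5/P(-2)) = 610*((-2 + 1)/(4/6 + 5/(48 - 2))) = 610*(-1/(4*(⅙) + 5/46)) = 610*(-1/(⅔ + 5*(1/46))) = 610*(-1/(⅔ + 5/46)) = 610*(-1/(107/138)) = 610*((138/107)*(-1)) = 610*(-138/107) = -84180/107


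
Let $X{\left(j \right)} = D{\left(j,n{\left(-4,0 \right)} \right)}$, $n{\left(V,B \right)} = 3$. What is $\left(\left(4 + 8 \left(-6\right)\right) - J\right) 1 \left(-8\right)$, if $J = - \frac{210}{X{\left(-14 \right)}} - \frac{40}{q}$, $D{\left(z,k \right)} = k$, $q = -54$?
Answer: $- \frac{5456}{27} \approx -202.07$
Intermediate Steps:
$X{\left(j \right)} = 3$
$J = - \frac{1870}{27}$ ($J = - \frac{210}{3} - \frac{40}{-54} = \left(-210\right) \frac{1}{3} - - \frac{20}{27} = -70 + \frac{20}{27} = - \frac{1870}{27} \approx -69.259$)
$\left(\left(4 + 8 \left(-6\right)\right) - J\right) 1 \left(-8\right) = \left(\left(4 + 8 \left(-6\right)\right) - - \frac{1870}{27}\right) 1 \left(-8\right) = \left(\left(4 - 48\right) + \frac{1870}{27}\right) \left(-8\right) = \left(-44 + \frac{1870}{27}\right) \left(-8\right) = \frac{682}{27} \left(-8\right) = - \frac{5456}{27}$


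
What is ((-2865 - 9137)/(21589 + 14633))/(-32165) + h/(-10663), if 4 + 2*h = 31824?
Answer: -9268152422987/6211627378845 ≈ -1.4921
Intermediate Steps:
h = 15910 (h = -2 + (½)*31824 = -2 + 15912 = 15910)
((-2865 - 9137)/(21589 + 14633))/(-32165) + h/(-10663) = ((-2865 - 9137)/(21589 + 14633))/(-32165) + 15910/(-10663) = -12002/36222*(-1/32165) + 15910*(-1/10663) = -12002*1/36222*(-1/32165) - 15910/10663 = -6001/18111*(-1/32165) - 15910/10663 = 6001/582540315 - 15910/10663 = -9268152422987/6211627378845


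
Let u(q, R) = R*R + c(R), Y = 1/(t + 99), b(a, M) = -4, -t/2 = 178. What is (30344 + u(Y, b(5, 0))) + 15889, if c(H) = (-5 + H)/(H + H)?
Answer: 370001/8 ≈ 46250.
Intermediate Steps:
t = -356 (t = -2*178 = -356)
c(H) = (-5 + H)/(2*H) (c(H) = (-5 + H)/((2*H)) = (-5 + H)*(1/(2*H)) = (-5 + H)/(2*H))
Y = -1/257 (Y = 1/(-356 + 99) = 1/(-257) = -1/257 ≈ -0.0038911)
u(q, R) = R**2 + (-5 + R)/(2*R) (u(q, R) = R*R + (-5 + R)/(2*R) = R**2 + (-5 + R)/(2*R))
(30344 + u(Y, b(5, 0))) + 15889 = (30344 + (1/2)*(-5 - 4 + 2*(-4)**3)/(-4)) + 15889 = (30344 + (1/2)*(-1/4)*(-5 - 4 + 2*(-64))) + 15889 = (30344 + (1/2)*(-1/4)*(-5 - 4 - 128)) + 15889 = (30344 + (1/2)*(-1/4)*(-137)) + 15889 = (30344 + 137/8) + 15889 = 242889/8 + 15889 = 370001/8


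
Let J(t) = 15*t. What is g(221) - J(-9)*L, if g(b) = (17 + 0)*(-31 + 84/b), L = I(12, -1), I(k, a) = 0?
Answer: -6767/13 ≈ -520.54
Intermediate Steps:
L = 0
g(b) = -527 + 1428/b (g(b) = 17*(-31 + 84/b) = -527 + 1428/b)
g(221) - J(-9)*L = (-527 + 1428/221) - 15*(-9)*0 = (-527 + 1428*(1/221)) - (-135)*0 = (-527 + 84/13) - 1*0 = -6767/13 + 0 = -6767/13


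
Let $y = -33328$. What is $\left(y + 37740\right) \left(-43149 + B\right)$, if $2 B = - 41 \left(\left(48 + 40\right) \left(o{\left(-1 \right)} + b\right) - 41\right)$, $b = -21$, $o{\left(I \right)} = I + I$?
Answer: $-3602398$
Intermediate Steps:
$o{\left(I \right)} = 2 I$
$B = \frac{84665}{2}$ ($B = \frac{\left(-41\right) \left(\left(48 + 40\right) \left(2 \left(-1\right) - 21\right) - 41\right)}{2} = \frac{\left(-41\right) \left(88 \left(-2 - 21\right) - 41\right)}{2} = \frac{\left(-41\right) \left(88 \left(-23\right) - 41\right)}{2} = \frac{\left(-41\right) \left(-2024 - 41\right)}{2} = \frac{\left(-41\right) \left(-2065\right)}{2} = \frac{1}{2} \cdot 84665 = \frac{84665}{2} \approx 42333.0$)
$\left(y + 37740\right) \left(-43149 + B\right) = \left(-33328 + 37740\right) \left(-43149 + \frac{84665}{2}\right) = 4412 \left(- \frac{1633}{2}\right) = -3602398$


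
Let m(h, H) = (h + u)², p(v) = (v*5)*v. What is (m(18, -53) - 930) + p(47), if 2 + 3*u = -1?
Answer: 10404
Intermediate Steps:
u = -1 (u = -⅔ + (⅓)*(-1) = -⅔ - ⅓ = -1)
p(v) = 5*v² (p(v) = (5*v)*v = 5*v²)
m(h, H) = (-1 + h)² (m(h, H) = (h - 1)² = (-1 + h)²)
(m(18, -53) - 930) + p(47) = ((-1 + 18)² - 930) + 5*47² = (17² - 930) + 5*2209 = (289 - 930) + 11045 = -641 + 11045 = 10404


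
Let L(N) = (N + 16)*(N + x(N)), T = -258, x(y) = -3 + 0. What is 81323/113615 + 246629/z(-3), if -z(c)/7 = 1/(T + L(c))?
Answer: 1344996265403/113615 ≈ 1.1838e+7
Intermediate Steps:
x(y) = -3
L(N) = (-3 + N)*(16 + N) (L(N) = (N + 16)*(N - 3) = (16 + N)*(-3 + N) = (-3 + N)*(16 + N))
z(c) = -7/(-306 + c² + 13*c) (z(c) = -7/(-258 + (-48 + c² + 13*c)) = -7/(-306 + c² + 13*c))
81323/113615 + 246629/z(-3) = 81323/113615 + 246629/((-7/(-306 + (-3)² + 13*(-3)))) = 81323*(1/113615) + 246629/((-7/(-306 + 9 - 39))) = 81323/113615 + 246629/((-7/(-336))) = 81323/113615 + 246629/((-7*(-1/336))) = 81323/113615 + 246629/(1/48) = 81323/113615 + 246629*48 = 81323/113615 + 11838192 = 1344996265403/113615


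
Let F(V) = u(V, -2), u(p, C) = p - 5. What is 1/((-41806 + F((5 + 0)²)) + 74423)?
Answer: 1/32637 ≈ 3.0640e-5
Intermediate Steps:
u(p, C) = -5 + p
F(V) = -5 + V
1/((-41806 + F((5 + 0)²)) + 74423) = 1/((-41806 + (-5 + (5 + 0)²)) + 74423) = 1/((-41806 + (-5 + 5²)) + 74423) = 1/((-41806 + (-5 + 25)) + 74423) = 1/((-41806 + 20) + 74423) = 1/(-41786 + 74423) = 1/32637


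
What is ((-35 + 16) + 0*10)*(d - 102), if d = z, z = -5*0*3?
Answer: 1938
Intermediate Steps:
z = 0 (z = 0*3 = 0)
d = 0
((-35 + 16) + 0*10)*(d - 102) = ((-35 + 16) + 0*10)*(0 - 102) = (-19 + 0)*(-102) = -19*(-102) = 1938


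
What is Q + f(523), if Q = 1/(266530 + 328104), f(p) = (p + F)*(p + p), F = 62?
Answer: 363862490941/594634 ≈ 6.1191e+5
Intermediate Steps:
f(p) = 2*p*(62 + p) (f(p) = (p + 62)*(p + p) = (62 + p)*(2*p) = 2*p*(62 + p))
Q = 1/594634 ≈ 1.6817e-6
Q + f(523) = 1/594634 + 2*523*(62 + 523) = 1/594634 + 2*523*585 = 1/594634 + 611910 = 363862490941/594634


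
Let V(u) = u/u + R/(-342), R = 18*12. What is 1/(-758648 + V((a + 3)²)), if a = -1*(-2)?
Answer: -19/14414305 ≈ -1.3181e-6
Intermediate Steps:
a = 2
R = 216
V(u) = 7/19 (V(u) = u/u + 216/(-342) = 1 + 216*(-1/342) = 1 - 12/19 = 7/19)
1/(-758648 + V((a + 3)²)) = 1/(-758648 + 7/19) = 1/(-14414305/19) = -19/14414305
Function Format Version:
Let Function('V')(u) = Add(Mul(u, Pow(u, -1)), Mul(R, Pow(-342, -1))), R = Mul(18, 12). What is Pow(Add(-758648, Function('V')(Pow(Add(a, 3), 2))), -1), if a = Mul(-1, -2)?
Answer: Rational(-19, 14414305) ≈ -1.3181e-6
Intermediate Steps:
a = 2
R = 216
Function('V')(u) = Rational(7, 19) (Function('V')(u) = Add(Mul(u, Pow(u, -1)), Mul(216, Pow(-342, -1))) = Add(1, Mul(216, Rational(-1, 342))) = Add(1, Rational(-12, 19)) = Rational(7, 19))
Pow(Add(-758648, Function('V')(Pow(Add(a, 3), 2))), -1) = Pow(Add(-758648, Rational(7, 19)), -1) = Pow(Rational(-14414305, 19), -1) = Rational(-19, 14414305)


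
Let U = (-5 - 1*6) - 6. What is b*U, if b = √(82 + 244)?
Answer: -17*√326 ≈ -306.94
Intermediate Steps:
b = √326 ≈ 18.055
U = -17 (U = (-5 - 6) - 6 = -11 - 6 = -17)
b*U = √326*(-17) = -17*√326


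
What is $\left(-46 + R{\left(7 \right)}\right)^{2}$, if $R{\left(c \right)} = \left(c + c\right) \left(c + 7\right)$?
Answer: $22500$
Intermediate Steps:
$R{\left(c \right)} = 2 c \left(7 + c\right)$
$\left(-46 + R{\left(7 \right)}\right)^{2} = \left(-46 + 2 \cdot 7 \left(7 + 7\right)\right)^{2} = \left(-46 + 2 \cdot 7 \cdot 14\right)^{2} = \left(-46 + 196\right)^{2} = 150^{2} = 22500$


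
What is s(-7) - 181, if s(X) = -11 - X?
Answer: -185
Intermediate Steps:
s(-7) - 181 = (-11 - 1*(-7)) - 181 = (-11 + 7) - 181 = -4 - 181 = -185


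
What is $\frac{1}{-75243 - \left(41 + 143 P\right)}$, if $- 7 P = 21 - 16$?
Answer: $- \frac{7}{526273} \approx -1.3301 \cdot 10^{-5}$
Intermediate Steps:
$P = - \frac{5}{7}$ ($P = - \frac{21 - 16}{7} = \left(- \frac{1}{7}\right) 5 = - \frac{5}{7} \approx -0.71429$)
$\frac{1}{-75243 - \left(41 + 143 P\right)} = \frac{1}{-75243 - - \frac{428}{7}} = \frac{1}{-75243 + \left(-41 + \frac{715}{7}\right)} = \frac{1}{-75243 + \frac{428}{7}} = \frac{1}{- \frac{526273}{7}} = - \frac{7}{526273}$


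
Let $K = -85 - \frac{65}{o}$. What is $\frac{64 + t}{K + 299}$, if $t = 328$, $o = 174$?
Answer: $\frac{68208}{37171} \approx 1.835$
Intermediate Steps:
$K = - \frac{14855}{174}$ ($K = -85 - \frac{65}{174} = - \frac{14855}{174} \approx -85.374$)
$\frac{64 + t}{K + 299} = \frac{64 + 328}{- \frac{14855}{174} + 299} = \frac{392}{\frac{37171}{174}} = 392 \cdot \frac{174}{37171} = \frac{68208}{37171}$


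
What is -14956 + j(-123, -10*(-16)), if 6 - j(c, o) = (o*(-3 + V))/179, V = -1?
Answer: -2675410/179 ≈ -14946.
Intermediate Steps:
j(c, o) = 6 + 4*o/179 (j(c, o) = 6 - o*(-3 - 1)/179 = 6 - o*(-4)/179 = 6 - (-4*o)/179 = 6 - (-4)*o/179 = 6 + 4*o/179)
-14956 + j(-123, -10*(-16)) = -14956 + (6 + 4*(-10*(-16))/179) = -14956 + (6 + (4/179)*160) = -14956 + (6 + 640/179) = -14956 + 1714/179 = -2675410/179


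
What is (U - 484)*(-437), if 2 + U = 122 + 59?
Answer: 133285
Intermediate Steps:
U = 179 (U = -2 + (122 + 59) = -2 + 181 = 179)
(U - 484)*(-437) = (179 - 484)*(-437) = -305*(-437) = 133285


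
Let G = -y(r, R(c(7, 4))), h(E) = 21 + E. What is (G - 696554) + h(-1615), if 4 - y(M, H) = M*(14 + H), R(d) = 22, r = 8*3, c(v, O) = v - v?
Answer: -697288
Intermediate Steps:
c(v, O) = 0
r = 24
y(M, H) = 4 - M*(14 + H)
G = 860 (G = -(4 - 14*24 - 1*22*24) = -(4 - 336 - 528) = -1*(-860) = 860)
(G - 696554) + h(-1615) = (860 - 696554) + (21 - 1615) = -695694 - 1594 = -697288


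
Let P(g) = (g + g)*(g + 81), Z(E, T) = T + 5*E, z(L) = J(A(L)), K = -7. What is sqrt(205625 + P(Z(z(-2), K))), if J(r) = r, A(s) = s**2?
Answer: sqrt(208069) ≈ 456.15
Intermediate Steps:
z(L) = L**2
P(g) = 2*g*(81 + g) (P(g) = (2*g)*(81 + g) = 2*g*(81 + g))
sqrt(205625 + P(Z(z(-2), K))) = sqrt(205625 + 2*(-7 + 5*(-2)**2)*(81 + (-7 + 5*(-2)**2))) = sqrt(205625 + 2*(-7 + 5*4)*(81 + (-7 + 5*4))) = sqrt(205625 + 2*(-7 + 20)*(81 + (-7 + 20))) = sqrt(205625 + 2*13*(81 + 13)) = sqrt(205625 + 2*13*94) = sqrt(205625 + 2444) = sqrt(208069)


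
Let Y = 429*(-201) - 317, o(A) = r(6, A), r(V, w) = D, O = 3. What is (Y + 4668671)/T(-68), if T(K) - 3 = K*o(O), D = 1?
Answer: -916425/13 ≈ -70494.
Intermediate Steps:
r(V, w) = 1
o(A) = 1
T(K) = 3 + K (T(K) = 3 + K*1 = 3 + K)
Y = -86546 (Y = -86229 - 317 = -86546)
(Y + 4668671)/T(-68) = (-86546 + 4668671)/(3 - 68) = 4582125/(-65) = 4582125*(-1/65) = -916425/13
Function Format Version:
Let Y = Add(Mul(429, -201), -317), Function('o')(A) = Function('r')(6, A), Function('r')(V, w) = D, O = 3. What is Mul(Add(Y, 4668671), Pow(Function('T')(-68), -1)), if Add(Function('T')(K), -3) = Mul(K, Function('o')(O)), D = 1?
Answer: Rational(-916425, 13) ≈ -70494.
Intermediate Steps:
Function('r')(V, w) = 1
Function('o')(A) = 1
Function('T')(K) = Add(3, K) (Function('T')(K) = Add(3, Mul(K, 1)) = Add(3, K))
Y = -86546 (Y = Add(-86229, -317) = -86546)
Mul(Add(Y, 4668671), Pow(Function('T')(-68), -1)) = Mul(Add(-86546, 4668671), Pow(Add(3, -68), -1)) = Mul(4582125, Pow(-65, -1)) = Mul(4582125, Rational(-1, 65)) = Rational(-916425, 13)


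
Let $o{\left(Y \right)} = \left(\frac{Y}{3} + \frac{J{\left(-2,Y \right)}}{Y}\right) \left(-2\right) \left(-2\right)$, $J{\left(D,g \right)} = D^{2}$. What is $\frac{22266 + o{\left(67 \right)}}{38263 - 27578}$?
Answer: $\frac{898694}{429537} \approx 2.0922$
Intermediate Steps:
$o{\left(Y \right)} = \frac{16}{Y} + \frac{4 Y}{3}$ ($o{\left(Y \right)} = \left(\frac{Y}{3} + \frac{\left(-2\right)^{2}}{Y}\right) \left(-2\right) \left(-2\right) = \left(Y \frac{1}{3} + \frac{4}{Y}\right) \left(-2\right) \left(-2\right) = \left(\frac{Y}{3} + \frac{4}{Y}\right) \left(-2\right) \left(-2\right) = \left(\frac{4}{Y} + \frac{Y}{3}\right) \left(-2\right) \left(-2\right) = \left(- \frac{8}{Y} - \frac{2 Y}{3}\right) \left(-2\right) = \frac{16}{Y} + \frac{4 Y}{3}$)
$\frac{22266 + o{\left(67 \right)}}{38263 - 27578} = \frac{22266 + \left(\frac{16}{67} + \frac{4}{3} \cdot 67\right)}{38263 - 27578} = \frac{22266 + \left(16 \cdot \frac{1}{67} + \frac{268}{3}\right)}{10685} = \left(22266 + \left(\frac{16}{67} + \frac{268}{3}\right)\right) \frac{1}{10685} = \left(22266 + \frac{18004}{201}\right) \frac{1}{10685} = \frac{4493470}{201} \cdot \frac{1}{10685} = \frac{898694}{429537}$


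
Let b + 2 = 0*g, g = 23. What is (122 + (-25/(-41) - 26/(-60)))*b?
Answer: -151343/615 ≈ -246.09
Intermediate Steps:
b = -2 (b = -2 + 0*23 = -2 + 0 = -2)
(122 + (-25/(-41) - 26/(-60)))*b = (122 + (-25/(-41) - 26/(-60)))*(-2) = (122 + (-25*(-1/41) - 26*(-1/60)))*(-2) = (122 + (25/41 + 13/30))*(-2) = (122 + 1283/1230)*(-2) = (151343/1230)*(-2) = -151343/615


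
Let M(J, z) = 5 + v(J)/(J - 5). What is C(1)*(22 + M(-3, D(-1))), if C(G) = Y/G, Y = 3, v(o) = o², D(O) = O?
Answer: 621/8 ≈ 77.625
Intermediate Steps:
M(J, z) = 5 + J²/(-5 + J) (M(J, z) = 5 + J²/(J - 5) = 5 + J²/(-5 + J))
C(G) = 3/G
C(1)*(22 + M(-3, D(-1))) = (3/1)*(22 + (-25 + (-3)² + 5*(-3))/(-5 - 3)) = (3*1)*(22 + (-25 + 9 - 15)/(-8)) = 3*(22 - ⅛*(-31)) = 3*(22 + 31/8) = 3*(207/8) = 621/8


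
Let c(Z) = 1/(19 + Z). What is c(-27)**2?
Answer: 1/64 ≈ 0.015625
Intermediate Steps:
c(-27)**2 = (1/(19 - 27))**2 = (1/(-8))**2 = (-1/8)**2 = 1/64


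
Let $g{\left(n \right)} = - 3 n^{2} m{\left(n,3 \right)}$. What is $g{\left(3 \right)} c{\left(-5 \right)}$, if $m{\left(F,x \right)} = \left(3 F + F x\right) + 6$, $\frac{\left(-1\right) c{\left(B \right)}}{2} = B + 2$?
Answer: $-3888$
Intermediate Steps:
$c{\left(B \right)} = -4 - 2 B$ ($c{\left(B \right)} = - 2 \left(B + 2\right) = - 2 \left(2 + B\right) = -4 - 2 B$)
$m{\left(F,x \right)} = 6 + 3 F + F x$
$g{\left(n \right)} = - 3 n^{2} \left(6 + 6 n\right)$ ($g{\left(n \right)} = - 3 n^{2} \left(6 + 3 n + n 3\right) = - 3 n^{2} \left(6 + 3 n + 3 n\right) = - 3 n^{2} \left(6 + 6 n\right)$)
$g{\left(3 \right)} c{\left(-5 \right)} = 18 \cdot 3^{2} \left(-1 - 3\right) \left(-4 - -10\right) = 18 \cdot 9 \left(-1 - 3\right) \left(-4 + 10\right) = 18 \cdot 9 \left(-4\right) 6 = \left(-648\right) 6 = -3888$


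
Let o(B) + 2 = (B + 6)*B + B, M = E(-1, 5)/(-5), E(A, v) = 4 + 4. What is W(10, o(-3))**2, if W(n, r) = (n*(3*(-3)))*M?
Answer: 20736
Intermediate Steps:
E(A, v) = 8
M = -8/5 (M = 8/(-5) = 8*(-1/5) = -8/5 ≈ -1.6000)
o(B) = -2 + B + B*(6 + B) (o(B) = -2 + ((B + 6)*B + B) = -2 + ((6 + B)*B + B) = -2 + (B*(6 + B) + B) = -2 + (B + B*(6 + B)) = -2 + B + B*(6 + B))
W(n, r) = 72*n/5 (W(n, r) = (n*(3*(-3)))*(-8/5) = (n*(-9))*(-8/5) = -9*n*(-8/5) = 72*n/5)
W(10, o(-3))**2 = ((72/5)*10)**2 = 144**2 = 20736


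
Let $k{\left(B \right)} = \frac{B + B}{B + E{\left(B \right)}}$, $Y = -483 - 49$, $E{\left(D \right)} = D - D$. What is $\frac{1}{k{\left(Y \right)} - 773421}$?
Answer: $- \frac{1}{773419} \approx -1.293 \cdot 10^{-6}$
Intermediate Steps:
$E{\left(D \right)} = 0$
$Y = -532$ ($Y = -483 - 49 = -532$)
$k{\left(B \right)} = 2$ ($k{\left(B \right)} = \frac{B + B}{B + 0} = \frac{2 B}{B} = 2$)
$\frac{1}{k{\left(Y \right)} - 773421} = \frac{1}{2 - 773421} = \frac{1}{-773419} = - \frac{1}{773419}$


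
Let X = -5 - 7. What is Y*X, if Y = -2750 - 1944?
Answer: 56328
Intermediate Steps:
X = -12
Y = -4694
Y*X = -4694*(-12) = 56328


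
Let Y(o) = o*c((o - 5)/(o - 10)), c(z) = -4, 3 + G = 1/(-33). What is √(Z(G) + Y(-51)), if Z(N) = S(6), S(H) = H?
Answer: √210 ≈ 14.491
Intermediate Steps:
G = -100/33 (G = -3 + 1/(-33) = -3 - 1/33 = -100/33 ≈ -3.0303)
Z(N) = 6
Y(o) = -4*o (Y(o) = o*(-4) = -4*o)
√(Z(G) + Y(-51)) = √(6 - 4*(-51)) = √(6 + 204) = √210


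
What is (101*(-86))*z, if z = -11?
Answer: 95546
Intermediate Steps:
(101*(-86))*z = (101*(-86))*(-11) = -8686*(-11) = 95546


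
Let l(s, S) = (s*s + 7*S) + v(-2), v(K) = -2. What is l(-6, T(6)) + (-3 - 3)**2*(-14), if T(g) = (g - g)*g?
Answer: -470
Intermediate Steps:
T(g) = 0 (T(g) = 0*g = 0)
l(s, S) = -2 + s**2 + 7*S (l(s, S) = (s*s + 7*S) - 2 = (s**2 + 7*S) - 2 = -2 + s**2 + 7*S)
l(-6, T(6)) + (-3 - 3)**2*(-14) = (-2 + (-6)**2 + 7*0) + (-3 - 3)**2*(-14) = (-2 + 36 + 0) + (-6)**2*(-14) = 34 + 36*(-14) = 34 - 504 = -470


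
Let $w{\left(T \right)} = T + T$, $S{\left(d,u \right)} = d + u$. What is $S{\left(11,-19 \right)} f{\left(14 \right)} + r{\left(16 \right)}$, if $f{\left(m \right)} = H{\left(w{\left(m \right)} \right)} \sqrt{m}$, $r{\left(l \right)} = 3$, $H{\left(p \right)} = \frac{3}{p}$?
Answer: $3 - \frac{6 \sqrt{14}}{7} \approx -0.20713$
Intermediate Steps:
$w{\left(T \right)} = 2 T$
$f{\left(m \right)} = \frac{3}{2 \sqrt{m}}$ ($f{\left(m \right)} = \frac{3}{2 m} \sqrt{m} = \frac{3}{2 \sqrt{m}}$)
$S{\left(11,-19 \right)} f{\left(14 \right)} + r{\left(16 \right)} = \left(11 - 19\right) \frac{3}{2 \sqrt{14}} + 3 = - 8 \frac{3 \frac{\sqrt{14}}{14}}{2} + 3 = - 8 \frac{3 \sqrt{14}}{28} + 3 = - \frac{6 \sqrt{14}}{7} + 3 = 3 - \frac{6 \sqrt{14}}{7}$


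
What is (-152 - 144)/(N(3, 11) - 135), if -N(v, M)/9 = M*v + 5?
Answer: 296/477 ≈ 0.62055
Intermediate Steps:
N(v, M) = -45 - 9*M*v (N(v, M) = -9*(M*v + 5) = -9*(5 + M*v) = -45 - 9*M*v)
(-152 - 144)/(N(3, 11) - 135) = (-152 - 144)/((-45 - 9*11*3) - 135) = -296/((-45 - 297) - 135) = -296/(-342 - 135) = -296/(-477) = -296*(-1/477) = 296/477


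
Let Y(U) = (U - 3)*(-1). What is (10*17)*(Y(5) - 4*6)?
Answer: -4420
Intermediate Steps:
Y(U) = 3 - U (Y(U) = (-3 + U)*(-1) = 3 - U)
(10*17)*(Y(5) - 4*6) = (10*17)*((3 - 1*5) - 4*6) = 170*((3 - 5) - 24) = 170*(-2 - 24) = 170*(-26) = -4420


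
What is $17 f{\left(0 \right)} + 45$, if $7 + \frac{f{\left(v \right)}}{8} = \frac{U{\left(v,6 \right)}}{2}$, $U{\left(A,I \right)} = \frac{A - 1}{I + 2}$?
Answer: $- \frac{1831}{2} \approx -915.5$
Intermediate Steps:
$U{\left(A,I \right)} = \frac{-1 + A}{2 + I}$
$f{\left(v \right)} = - \frac{113}{2} + \frac{v}{2}$ ($f{\left(v \right)} = -56 + 8 \frac{\frac{1}{2 + 6} \left(-1 + v\right)}{2} = -56 + 8 \frac{-1 + v}{8} \cdot \frac{1}{2} = -56 + 8 \left(- \frac{1}{8} + \frac{v}{8}\right) \frac{1}{2} = -56 + 8 \left(- \frac{1}{16} + \frac{v}{16}\right) = -56 + \left(- \frac{1}{2} + \frac{v}{2}\right) = - \frac{113}{2} + \frac{v}{2}$)
$17 f{\left(0 \right)} + 45 = 17 \left(- \frac{113}{2} + \frac{1}{2} \cdot 0\right) + 45 = 17 \left(- \frac{113}{2} + 0\right) + 45 = 17 \left(- \frac{113}{2}\right) + 45 = - \frac{1921}{2} + 45 = - \frac{1831}{2}$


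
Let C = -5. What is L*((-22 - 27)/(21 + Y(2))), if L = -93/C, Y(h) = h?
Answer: -4557/115 ≈ -39.626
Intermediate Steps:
L = 93/5 (L = -93/(-5) = -93*(-⅕) = 93/5 ≈ 18.600)
L*((-22 - 27)/(21 + Y(2))) = 93*((-22 - 27)/(21 + 2))/5 = 93*(-49/23)/5 = 93*(-49*1/23)/5 = (93/5)*(-49/23) = -4557/115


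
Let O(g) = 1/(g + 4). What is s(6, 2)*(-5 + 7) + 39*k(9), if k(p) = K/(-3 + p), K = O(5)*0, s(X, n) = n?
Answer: 4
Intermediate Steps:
O(g) = 1/(4 + g)
K = 0 (K = 0/(4 + 5) = 0/9 = (⅑)*0 = 0)
k(p) = 0 (k(p) = 0/(-3 + p) = 0)
s(6, 2)*(-5 + 7) + 39*k(9) = 2*(-5 + 7) + 39*0 = 2*2 + 0 = 4 + 0 = 4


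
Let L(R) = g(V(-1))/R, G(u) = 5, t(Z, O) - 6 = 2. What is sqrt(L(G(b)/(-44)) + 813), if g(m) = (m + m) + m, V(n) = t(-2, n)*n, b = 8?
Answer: 3*sqrt(2845)/5 ≈ 32.003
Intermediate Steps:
t(Z, O) = 8 (t(Z, O) = 6 + 2 = 8)
V(n) = 8*n
g(m) = 3*m (g(m) = 2*m + m = 3*m)
L(R) = -24/R (L(R) = (3*(8*(-1)))/R = (3*(-8))/R = -24/R)
sqrt(L(G(b)/(-44)) + 813) = sqrt(-24/(5/(-44)) + 813) = sqrt(-24/(5*(-1/44)) + 813) = sqrt(-24/(-5/44) + 813) = sqrt(-24*(-44/5) + 813) = sqrt(1056/5 + 813) = sqrt(5121/5) = 3*sqrt(2845)/5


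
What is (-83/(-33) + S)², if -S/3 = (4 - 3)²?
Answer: 256/1089 ≈ 0.23508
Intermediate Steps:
S = -3 (S = -3*(4 - 3)² = -3*1² = -3*1 = -3)
(-83/(-33) + S)² = (-83/(-33) - 3)² = (-83*(-1/33) - 3)² = (83/33 - 3)² = (-16/33)² = 256/1089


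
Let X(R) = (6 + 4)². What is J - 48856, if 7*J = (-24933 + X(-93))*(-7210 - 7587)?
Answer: 367111909/7 ≈ 5.2445e+7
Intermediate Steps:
X(R) = 100 (X(R) = 10² = 100)
J = 367453901/7 (J = ((-24933 + 100)*(-7210 - 7587))/7 = (-24833*(-14797))/7 = (⅐)*367453901 = 367453901/7 ≈ 5.2493e+7)
J - 48856 = 367453901/7 - 48856 = 367111909/7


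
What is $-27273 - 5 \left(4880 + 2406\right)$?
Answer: $-63703$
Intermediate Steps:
$-27273 - 5 \left(4880 + 2406\right) = -27273 - 36430 = -63703$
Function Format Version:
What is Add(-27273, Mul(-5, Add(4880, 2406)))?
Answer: -63703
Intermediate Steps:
Add(-27273, Mul(-5, Add(4880, 2406))) = Add(-27273, Mul(-5, 7286)) = Add(-27273, -36430) = -63703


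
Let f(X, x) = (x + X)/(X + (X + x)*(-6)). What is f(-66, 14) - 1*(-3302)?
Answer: 406120/123 ≈ 3301.8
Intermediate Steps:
f(X, x) = (X + x)/(-6*x - 5*X) (f(X, x) = (X + x)/(X + (-6*X - 6*x)) = (X + x)/(-6*x - 5*X))
f(-66, 14) - 1*(-3302) = (-1*(-66) - 1*14)/(5*(-66) + 6*14) - 1*(-3302) = (66 - 14)/(-330 + 84) + 3302 = 52/(-246) + 3302 = -1/246*52 + 3302 = -26/123 + 3302 = 406120/123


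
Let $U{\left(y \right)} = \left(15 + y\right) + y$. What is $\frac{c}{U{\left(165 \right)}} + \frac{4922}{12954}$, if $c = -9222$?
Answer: $- \frac{19627283}{744855} \approx -26.35$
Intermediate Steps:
$U{\left(y \right)} = 15 + 2 y$
$\frac{c}{U{\left(165 \right)}} + \frac{4922}{12954} = - \frac{9222}{15 + 2 \cdot 165} + \frac{4922}{12954} = - \frac{9222}{15 + 330} + 4922 \cdot \frac{1}{12954} = - \frac{9222}{345} + \frac{2461}{6477} = \left(-9222\right) \frac{1}{345} + \frac{2461}{6477} = - \frac{3074}{115} + \frac{2461}{6477} = - \frac{19627283}{744855}$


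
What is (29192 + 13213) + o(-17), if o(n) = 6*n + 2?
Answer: 42305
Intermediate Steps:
o(n) = 2 + 6*n
(29192 + 13213) + o(-17) = (29192 + 13213) + (2 + 6*(-17)) = 42405 + (2 - 102) = 42405 - 100 = 42305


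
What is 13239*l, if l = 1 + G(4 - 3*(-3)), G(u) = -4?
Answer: -39717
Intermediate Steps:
l = -3 (l = 1 - 4 = -3)
13239*l = 13239*(-3) = -39717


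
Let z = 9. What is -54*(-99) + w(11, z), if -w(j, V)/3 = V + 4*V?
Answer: 5211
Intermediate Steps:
w(j, V) = -15*V (w(j, V) = -3*(V + 4*V) = -15*V)
-54*(-99) + w(11, z) = -54*(-99) - 15*9 = 5346 - 135 = 5211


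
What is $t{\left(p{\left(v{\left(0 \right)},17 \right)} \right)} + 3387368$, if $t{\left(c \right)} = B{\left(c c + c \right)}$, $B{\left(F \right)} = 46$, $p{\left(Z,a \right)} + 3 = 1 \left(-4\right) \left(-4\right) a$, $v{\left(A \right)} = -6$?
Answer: $3387414$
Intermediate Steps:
$p{\left(Z,a \right)} = -3 + 16 a$ ($p{\left(Z,a \right)} = -3 + 1 \left(-4\right) \left(-4\right) a = -3 + \left(-4\right) \left(-4\right) a = -3 + 16 a$)
$t{\left(c \right)} = 46$
$t{\left(p{\left(v{\left(0 \right)},17 \right)} \right)} + 3387368 = 46 + 3387368 = 3387414$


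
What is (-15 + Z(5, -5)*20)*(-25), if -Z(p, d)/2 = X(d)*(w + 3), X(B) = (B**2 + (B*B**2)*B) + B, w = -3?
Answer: 375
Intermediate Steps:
X(B) = B + B**2 + B**4 (X(B) = (B**2 + B**3*B) + B = (B**2 + B**4) + B = B + B**2 + B**4)
Z(p, d) = 0 (Z(p, d) = -2*d*(1 + d + d**3)*(-3 + 3) = -2*d*(1 + d + d**3)*0 = -2*0 = 0)
(-15 + Z(5, -5)*20)*(-25) = (-15 + 0*20)*(-25) = (-15 + 0)*(-25) = -15*(-25) = 375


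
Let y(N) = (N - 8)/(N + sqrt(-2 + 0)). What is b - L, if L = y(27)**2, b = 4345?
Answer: 6*(-526409*I + 39105*sqrt(2))/(-727*I + 54*sqrt(2)) ≈ 4344.5 + 0.051592*I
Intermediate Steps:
y(N) = (-8 + N)/(N + I*sqrt(2)) (y(N) = (-8 + N)/(N + sqrt(-2)) = (-8 + N)/(N + I*sqrt(2)))
L = 361/(27 + I*sqrt(2))**2 (L = ((-8 + 27)/(27 + I*sqrt(2)))**2 = (19/(27 + I*sqrt(2)))**2 = 361/(27 + I*sqrt(2))**2 ≈ 0.49114 - 0.051592*I)
b - L = 4345 - 361/(27 + I*sqrt(2))**2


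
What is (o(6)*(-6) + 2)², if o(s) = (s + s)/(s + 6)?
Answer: 16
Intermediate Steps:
o(s) = 2*s/(6 + s) (o(s) = (2*s)/(6 + s) = 2*s/(6 + s))
(o(6)*(-6) + 2)² = ((2*6/(6 + 6))*(-6) + 2)² = ((2*6/12)*(-6) + 2)² = ((2*6*(1/12))*(-6) + 2)² = (1*(-6) + 2)² = (-6 + 2)² = (-4)² = 16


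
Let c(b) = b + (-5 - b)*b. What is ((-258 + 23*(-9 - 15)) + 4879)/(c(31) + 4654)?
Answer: 4069/3569 ≈ 1.1401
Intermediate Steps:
c(b) = b + b*(-5 - b)
((-258 + 23*(-9 - 15)) + 4879)/(c(31) + 4654) = ((-258 + 23*(-9 - 15)) + 4879)/(-1*31*(4 + 31) + 4654) = ((-258 + 23*(-24)) + 4879)/(-1*31*35 + 4654) = ((-258 - 552) + 4879)/(-1085 + 4654) = (-810 + 4879)/3569 = 4069*(1/3569) = 4069/3569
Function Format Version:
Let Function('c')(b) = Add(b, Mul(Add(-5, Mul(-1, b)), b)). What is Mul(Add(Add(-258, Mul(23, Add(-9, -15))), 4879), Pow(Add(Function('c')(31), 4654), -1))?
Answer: Rational(4069, 3569) ≈ 1.1401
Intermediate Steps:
Function('c')(b) = Add(b, Mul(b, Add(-5, Mul(-1, b))))
Mul(Add(Add(-258, Mul(23, Add(-9, -15))), 4879), Pow(Add(Function('c')(31), 4654), -1)) = Mul(Add(Add(-258, Mul(23, Add(-9, -15))), 4879), Pow(Add(Mul(-1, 31, Add(4, 31)), 4654), -1)) = Mul(Add(Add(-258, Mul(23, -24)), 4879), Pow(Add(Mul(-1, 31, 35), 4654), -1)) = Mul(Add(Add(-258, -552), 4879), Pow(Add(-1085, 4654), -1)) = Mul(Add(-810, 4879), Pow(3569, -1)) = Mul(4069, Rational(1, 3569)) = Rational(4069, 3569)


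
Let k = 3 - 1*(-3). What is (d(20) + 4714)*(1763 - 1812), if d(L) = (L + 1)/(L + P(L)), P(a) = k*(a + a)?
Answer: -60057389/260 ≈ -2.3099e+5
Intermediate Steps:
k = 6 (k = 3 + 3 = 6)
P(a) = 12*a (P(a) = 6*(a + a) = 6*(2*a) = 12*a)
d(L) = (1 + L)/(13*L) (d(L) = (L + 1)/(L + 12*L) = (1 + L)/((13*L)) = (1 + L)*(1/(13*L)) = (1 + L)/(13*L))
(d(20) + 4714)*(1763 - 1812) = ((1/13)*(1 + 20)/20 + 4714)*(1763 - 1812) = ((1/13)*(1/20)*21 + 4714)*(-49) = (21/260 + 4714)*(-49) = (1225661/260)*(-49) = -60057389/260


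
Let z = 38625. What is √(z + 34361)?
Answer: √72986 ≈ 270.16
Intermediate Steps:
√(z + 34361) = √(38625 + 34361) = √72986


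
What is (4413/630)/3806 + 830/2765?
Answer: 19070089/63141540 ≈ 0.30202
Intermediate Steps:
(4413/630)/3806 + 830/2765 = (4413*(1/630))*(1/3806) + 830*(1/2765) = (1471/210)*(1/3806) + 166/553 = 1471/799260 + 166/553 = 19070089/63141540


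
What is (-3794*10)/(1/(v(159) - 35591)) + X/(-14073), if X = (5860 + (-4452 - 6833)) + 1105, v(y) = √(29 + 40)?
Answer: 6334363036580/4691 - 37940*√69 ≈ 1.3500e+9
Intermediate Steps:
v(y) = √69
X = -4320 (X = (5860 - 11285) + 1105 = -5425 + 1105 = -4320)
(-3794*10)/(1/(v(159) - 35591)) + X/(-14073) = (-3794*10)/(1/(√69 - 35591)) - 4320/(-14073) = -(-1350322540 + 37940*√69) - 4320*(-1/14073) = -37940*(-35591 + √69) + 1440/4691 = (1350322540 - 37940*√69) + 1440/4691 = 6334363036580/4691 - 37940*√69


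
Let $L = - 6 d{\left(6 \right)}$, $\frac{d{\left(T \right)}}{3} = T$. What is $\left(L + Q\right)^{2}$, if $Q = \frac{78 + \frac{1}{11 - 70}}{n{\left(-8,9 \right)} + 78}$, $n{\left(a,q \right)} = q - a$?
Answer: $\frac{360887346121}{31416025} \approx 11487.0$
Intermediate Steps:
$d{\left(T \right)} = 3 T$
$L = -108$ ($L = - 6 \cdot 3 \cdot 6 = \left(-6\right) 18 = -108$)
$Q = \frac{4601}{5605}$ ($Q = \frac{78 + \frac{1}{11 - 70}}{\left(9 - -8\right) + 78} = \frac{78 + \frac{1}{-59}}{\left(9 + 8\right) + 78} = \frac{78 - \frac{1}{59}}{17 + 78} = \frac{4601}{59 \cdot 95} = \frac{4601}{59} \cdot \frac{1}{95} = \frac{4601}{5605} \approx 0.82087$)
$\left(L + Q\right)^{2} = \left(-108 + \frac{4601}{5605}\right)^{2} = \left(- \frac{600739}{5605}\right)^{2} = \frac{360887346121}{31416025}$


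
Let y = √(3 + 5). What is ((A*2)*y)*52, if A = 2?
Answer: 416*√2 ≈ 588.31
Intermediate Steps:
y = 2*√2 (y = √8 = 2*√2 ≈ 2.8284)
((A*2)*y)*52 = ((2*2)*(2*√2))*52 = (4*(2*√2))*52 = (8*√2)*52 = 416*√2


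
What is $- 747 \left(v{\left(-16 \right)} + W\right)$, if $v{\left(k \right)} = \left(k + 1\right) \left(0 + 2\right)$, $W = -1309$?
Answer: $1000233$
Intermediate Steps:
$v{\left(k \right)} = 2 + 2 k$ ($v{\left(k \right)} = \left(1 + k\right) 2 = 2 + 2 k$)
$- 747 \left(v{\left(-16 \right)} + W\right) = - 747 \left(\left(2 + 2 \left(-16\right)\right) - 1309\right) = - 747 \left(\left(2 - 32\right) - 1309\right) = - 747 \left(-30 - 1309\right) = \left(-747\right) \left(-1339\right) = 1000233$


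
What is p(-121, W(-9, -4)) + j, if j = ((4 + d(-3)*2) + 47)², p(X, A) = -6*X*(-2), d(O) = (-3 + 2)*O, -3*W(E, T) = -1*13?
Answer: 1797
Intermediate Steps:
W(E, T) = 13/3 (W(E, T) = -(-1)*13/3 = -⅓*(-13) = 13/3)
d(O) = -O
p(X, A) = 12*X
j = 3249 (j = ((4 - 1*(-3)*2) + 47)² = ((4 + 3*2) + 47)² = ((4 + 6) + 47)² = (10 + 47)² = 57² = 3249)
p(-121, W(-9, -4)) + j = 12*(-121) + 3249 = -1452 + 3249 = 1797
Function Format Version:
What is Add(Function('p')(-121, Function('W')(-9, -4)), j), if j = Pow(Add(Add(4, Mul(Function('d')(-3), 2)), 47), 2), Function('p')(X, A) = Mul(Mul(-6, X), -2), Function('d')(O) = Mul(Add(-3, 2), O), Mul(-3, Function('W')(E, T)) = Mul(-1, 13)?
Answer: 1797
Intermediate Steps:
Function('W')(E, T) = Rational(13, 3) (Function('W')(E, T) = Mul(Rational(-1, 3), Mul(-1, 13)) = Mul(Rational(-1, 3), -13) = Rational(13, 3))
Function('d')(O) = Mul(-1, O)
Function('p')(X, A) = Mul(12, X)
j = 3249 (j = Pow(Add(Add(4, Mul(Mul(-1, -3), 2)), 47), 2) = Pow(Add(Add(4, Mul(3, 2)), 47), 2) = Pow(Add(Add(4, 6), 47), 2) = Pow(Add(10, 47), 2) = Pow(57, 2) = 3249)
Add(Function('p')(-121, Function('W')(-9, -4)), j) = Add(Mul(12, -121), 3249) = Add(-1452, 3249) = 1797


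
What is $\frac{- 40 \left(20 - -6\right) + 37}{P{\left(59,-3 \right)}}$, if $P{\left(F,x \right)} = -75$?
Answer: $\frac{1003}{75} \approx 13.373$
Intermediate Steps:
$\frac{- 40 \left(20 - -6\right) + 37}{P{\left(59,-3 \right)}} = \frac{- 40 \left(20 - -6\right) + 37}{-75} = \left(- 40 \left(20 + 6\right) + 37\right) \left(- \frac{1}{75}\right) = \left(\left(-40\right) 26 + 37\right) \left(- \frac{1}{75}\right) = \left(-1040 + 37\right) \left(- \frac{1}{75}\right) = \left(-1003\right) \left(- \frac{1}{75}\right) = \frac{1003}{75}$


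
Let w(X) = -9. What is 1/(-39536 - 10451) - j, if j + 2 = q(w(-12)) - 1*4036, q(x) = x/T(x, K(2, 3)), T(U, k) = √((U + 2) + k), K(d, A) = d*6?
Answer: 201847505/49987 + 9*√5/5 ≈ 4042.0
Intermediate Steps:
K(d, A) = 6*d
T(U, k) = √(2 + U + k) (T(U, k) = √((2 + U) + k) = √(2 + U + k))
q(x) = x/√(14 + x) (q(x) = x/(√(2 + x + 6*2)) = x/(√(2 + x + 12)) = x/(√(14 + x)) = x/√(14 + x))
j = -4038 - 9*√5/5 (j = -2 + (-9/√(14 - 9) - 1*4036) = -2 + (-9*√5/5 - 4036) = -2 + (-4036 - 9*√5/5) = -4038 - 9*√5/5 ≈ -4042.0)
1/(-39536 - 10451) - j = 1/(-39536 - 10451) - (-4038 - 9*√5/5) = 1/(-49987) + (4038 + 9*√5/5) = -1/49987 + (4038 + 9*√5/5) = 201847505/49987 + 9*√5/5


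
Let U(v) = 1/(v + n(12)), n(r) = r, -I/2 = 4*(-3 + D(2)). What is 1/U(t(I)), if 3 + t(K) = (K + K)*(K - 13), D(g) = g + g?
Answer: 345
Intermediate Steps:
D(g) = 2*g
I = -8 (I = -8*(-3 + 2*2) = -8*(-3 + 4) = -8 ≈ -8.0000)
t(K) = -3 + 2*K*(-13 + K) (t(K) = -3 + (K + K)*(K - 13) = -3 + (2*K)*(-13 + K) = -3 + 2*K*(-13 + K))
U(v) = 1/(12 + v) (U(v) = 1/(v + 12) = 1/(12 + v))
1/U(t(I)) = 1/(1/(12 + (-3 - 26*(-8) + 2*(-8)²))) = 1/(1/(12 + (-3 + 208 + 2*64))) = 1/(1/(12 + (-3 + 208 + 128))) = 1/(1/(12 + 333)) = 1/(1/345) = 345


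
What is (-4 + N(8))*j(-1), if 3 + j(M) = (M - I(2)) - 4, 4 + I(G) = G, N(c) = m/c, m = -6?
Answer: 57/2 ≈ 28.500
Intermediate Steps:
N(c) = -6/c
I(G) = -4 + G
j(M) = -5 + M (j(M) = -3 + ((M - (-4 + 2)) - 4) = -3 + ((M - 1*(-2)) - 4) = -3 + ((M + 2) - 4) = -3 + ((2 + M) - 4) = -3 + (-2 + M) = -5 + M)
(-4 + N(8))*j(-1) = (-4 - 6/8)*(-5 - 1) = (-4 - 6*1/8)*(-6) = (-4 - 3/4)*(-6) = -19/4*(-6) = 57/2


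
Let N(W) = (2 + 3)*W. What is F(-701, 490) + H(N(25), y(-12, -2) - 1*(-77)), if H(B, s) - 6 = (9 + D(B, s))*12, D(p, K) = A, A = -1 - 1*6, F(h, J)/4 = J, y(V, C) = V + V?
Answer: 1990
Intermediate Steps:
y(V, C) = 2*V
F(h, J) = 4*J
A = -7 (A = -1 - 6 = -7)
D(p, K) = -7
N(W) = 5*W
H(B, s) = 30 (H(B, s) = 6 + (9 - 7)*12 = 6 + 2*12 = 6 + 24 = 30)
F(-701, 490) + H(N(25), y(-12, -2) - 1*(-77)) = 4*490 + 30 = 1960 + 30 = 1990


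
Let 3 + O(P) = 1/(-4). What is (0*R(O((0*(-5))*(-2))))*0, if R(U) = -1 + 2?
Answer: 0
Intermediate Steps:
O(P) = -13/4 (O(P) = -3 + 1/(-4) = -3 - ¼ = -13/4)
R(U) = 1
(0*R(O((0*(-5))*(-2))))*0 = (0*1)*0 = 0*0 = 0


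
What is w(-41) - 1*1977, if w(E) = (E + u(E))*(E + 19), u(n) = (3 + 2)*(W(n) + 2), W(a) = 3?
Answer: -1625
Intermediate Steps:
u(n) = 25 (u(n) = (3 + 2)*(3 + 2) = 5*5 = 25)
w(E) = (19 + E)*(25 + E) (w(E) = (E + 25)*(E + 19) = (25 + E)*(19 + E) = (19 + E)*(25 + E))
w(-41) - 1*1977 = (475 + (-41)² + 44*(-41)) - 1*1977 = (475 + 1681 - 1804) - 1977 = 352 - 1977 = -1625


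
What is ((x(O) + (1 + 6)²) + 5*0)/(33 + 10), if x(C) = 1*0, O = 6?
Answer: 49/43 ≈ 1.1395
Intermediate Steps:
x(C) = 0
((x(O) + (1 + 6)²) + 5*0)/(33 + 10) = ((0 + (1 + 6)²) + 5*0)/(33 + 10) = ((0 + 7²) + 0)/43 = ((0 + 49) + 0)*(1/43) = (49 + 0)*(1/43) = 49*(1/43) = 49/43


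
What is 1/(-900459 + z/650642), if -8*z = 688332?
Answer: -1301284/1171753061439 ≈ -1.1105e-6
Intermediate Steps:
z = -172083/2 (z = -1/8*688332 = -172083/2 ≈ -86042.)
1/(-900459 + z/650642) = 1/(-900459 - 172083/2/650642) = 1/(-900459 - 172083/2*1/650642) = 1/(-900459 - 172083/1301284) = 1/(-1171753061439/1301284) = -1301284/1171753061439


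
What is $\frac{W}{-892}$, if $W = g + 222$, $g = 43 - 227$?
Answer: $- \frac{19}{446} \approx -0.042601$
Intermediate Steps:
$g = -184$ ($g = 43 - 227 = -184$)
$W = 38$ ($W = -184 + 222 = 38$)
$\frac{W}{-892} = \frac{38}{-892} = 38 \left(- \frac{1}{892}\right) = - \frac{19}{446}$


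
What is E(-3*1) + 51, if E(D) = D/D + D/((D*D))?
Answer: 155/3 ≈ 51.667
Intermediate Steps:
E(D) = 1 + 1/D (E(D) = 1 + D/(D²) = 1 + D/D² = 1 + 1/D)
E(-3*1) + 51 = (1 - 3*1)/((-3*1)) + 51 = (1 - 3)/(-3) + 51 = -⅓*(-2) + 51 = ⅔ + 51 = 155/3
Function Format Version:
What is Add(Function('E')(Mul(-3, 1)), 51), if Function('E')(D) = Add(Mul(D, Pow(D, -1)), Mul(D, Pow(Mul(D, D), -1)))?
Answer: Rational(155, 3) ≈ 51.667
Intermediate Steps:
Function('E')(D) = Add(1, Pow(D, -1)) (Function('E')(D) = Add(1, Mul(D, Pow(Pow(D, 2), -1))) = Add(1, Mul(D, Pow(D, -2))) = Add(1, Pow(D, -1)))
Add(Function('E')(Mul(-3, 1)), 51) = Add(Mul(Pow(Mul(-3, 1), -1), Add(1, Mul(-3, 1))), 51) = Add(Mul(Pow(-3, -1), Add(1, -3)), 51) = Add(Mul(Rational(-1, 3), -2), 51) = Add(Rational(2, 3), 51) = Rational(155, 3)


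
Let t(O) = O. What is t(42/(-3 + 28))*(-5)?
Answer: -42/5 ≈ -8.4000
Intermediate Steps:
t(42/(-3 + 28))*(-5) = (42/(-3 + 28))*(-5) = (42/25)*(-5) = -42/5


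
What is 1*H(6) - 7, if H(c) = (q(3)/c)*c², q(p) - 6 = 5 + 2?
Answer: 71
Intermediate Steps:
q(p) = 13 (q(p) = 6 + (5 + 2) = 6 + 7 = 13)
H(c) = 13*c (H(c) = (13/c)*c² = 13*c)
1*H(6) - 7 = 1*(13*6) - 7 = 1*78 - 7 = 78 - 7 = 71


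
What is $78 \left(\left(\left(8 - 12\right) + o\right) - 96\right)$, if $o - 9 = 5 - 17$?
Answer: $-8034$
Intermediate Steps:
$o = -3$ ($o = 9 + \left(5 - 17\right) = 9 - 12 = -3$)
$78 \left(\left(\left(8 - 12\right) + o\right) - 96\right) = 78 \left(\left(\left(8 - 12\right) - 3\right) - 96\right) = 78 \left(\left(-4 - 3\right) - 96\right) = 78 \left(-7 - 96\right) = 78 \left(-103\right) = -8034$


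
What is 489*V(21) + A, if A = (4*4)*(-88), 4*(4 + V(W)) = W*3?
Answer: 17351/4 ≈ 4337.8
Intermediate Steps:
V(W) = -4 + 3*W/4 (V(W) = -4 + (W*3)/4 = -4 + (3*W)/4 = -4 + 3*W/4)
A = -1408 (A = 16*(-88) = -1408)
489*V(21) + A = 489*(-4 + (¾)*21) - 1408 = 489*(-4 + 63/4) - 1408 = 489*(47/4) - 1408 = 22983/4 - 1408 = 17351/4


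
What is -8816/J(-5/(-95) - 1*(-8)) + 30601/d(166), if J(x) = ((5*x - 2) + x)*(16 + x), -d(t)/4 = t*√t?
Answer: -198911/25135 - 30601*√166/110224 ≈ -11.491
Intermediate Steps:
d(t) = -4*t^(3/2) (d(t) = -4*t*√t = -4*t^(3/2))
J(x) = (-2 + 6*x)*(16 + x) (J(x) = ((-2 + 5*x) + x)*(16 + x) = (-2 + 6*x)*(16 + x))
-8816/J(-5/(-95) - 1*(-8)) + 30601/d(166) = -8816/(-32 + 6*(-5/(-95) - 1*(-8))² + 94*(-5/(-95) - 1*(-8))) + 30601/((-664*√166)) = -8816/(-32 + 6*(-5*(-1/95) + 8)² + 94*(-5*(-1/95) + 8)) + 30601/((-664*√166)) = -8816/(-32 + 6*(1/19 + 8)² + 94*(1/19 + 8)) + 30601/((-664*√166)) = -8816/(-32 + 6*(153/19)² + 94*(153/19)) + 30601*(-√166/110224) = -8816/(-32 + 6*(23409/361) + 14382/19) - 30601*√166/110224 = -8816/(-32 + 140454/361 + 14382/19) - 30601*√166/110224 = -8816/402160/361 - 30601*√166/110224 = -8816*361/402160 - 30601*√166/110224 = -198911/25135 - 30601*√166/110224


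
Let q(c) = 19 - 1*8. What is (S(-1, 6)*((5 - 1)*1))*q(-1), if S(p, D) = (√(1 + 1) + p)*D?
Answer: -264 + 264*√2 ≈ 109.35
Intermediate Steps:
q(c) = 11 (q(c) = 19 - 8 = 11)
S(p, D) = D*(p + √2) (S(p, D) = (√2 + p)*D = (p + √2)*D = D*(p + √2))
(S(-1, 6)*((5 - 1)*1))*q(-1) = ((6*(-1 + √2))*((5 - 1)*1))*11 = ((-6 + 6*√2)*(4*1))*11 = ((-6 + 6*√2)*4)*11 = (-24 + 24*√2)*11 = -264 + 264*√2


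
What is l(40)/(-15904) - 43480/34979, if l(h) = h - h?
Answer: -43480/34979 ≈ -1.2430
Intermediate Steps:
l(h) = 0
l(40)/(-15904) - 43480/34979 = 0/(-15904) - 43480/34979 = 0*(-1/15904) - 43480*1/34979 = 0 - 43480/34979 = -43480/34979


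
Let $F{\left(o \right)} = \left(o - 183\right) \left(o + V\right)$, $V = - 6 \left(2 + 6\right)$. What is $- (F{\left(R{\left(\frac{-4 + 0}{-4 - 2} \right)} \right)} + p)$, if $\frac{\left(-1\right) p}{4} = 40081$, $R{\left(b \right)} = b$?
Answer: $\frac{1365242}{9} \approx 1.5169 \cdot 10^{5}$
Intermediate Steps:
$V = -48$ ($V = \left(-6\right) 8 = -48$)
$F{\left(o \right)} = \left(-183 + o\right) \left(-48 + o\right)$ ($F{\left(o \right)} = \left(o - 183\right) \left(o - 48\right) = \left(-183 + o\right) \left(-48 + o\right)$)
$p = -160324$ ($p = \left(-4\right) 40081 = -160324$)
$- (F{\left(R{\left(\frac{-4 + 0}{-4 - 2} \right)} \right)} + p) = - (\left(8784 + \left(\frac{-4 + 0}{-4 - 2}\right)^{2} - 231 \frac{-4 + 0}{-4 - 2}\right) - 160324) = - (\left(8784 + \left(- \frac{4}{-6}\right)^{2} - 231 \left(- \frac{4}{-6}\right)\right) - 160324) = - (\left(8784 + \left(\left(-4\right) \left(- \frac{1}{6}\right)\right)^{2} - 231 \left(\left(-4\right) \left(- \frac{1}{6}\right)\right)\right) - 160324) = - (\left(8784 + \left(\frac{2}{3}\right)^{2} - 154\right) - 160324) = - (\left(8784 + \frac{4}{9} - 154\right) - 160324) = - (\frac{77674}{9} - 160324) = \left(-1\right) \left(- \frac{1365242}{9}\right) = \frac{1365242}{9}$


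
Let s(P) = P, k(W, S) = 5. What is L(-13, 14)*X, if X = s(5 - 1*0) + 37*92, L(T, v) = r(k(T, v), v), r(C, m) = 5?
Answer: 17045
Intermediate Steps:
L(T, v) = 5
X = 3409 (X = (5 - 1*0) + 37*92 = (5 + 0) + 3404 = 5 + 3404 = 3409)
L(-13, 14)*X = 5*3409 = 17045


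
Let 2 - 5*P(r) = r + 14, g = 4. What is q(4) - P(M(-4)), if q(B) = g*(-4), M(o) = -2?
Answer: -14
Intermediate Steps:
q(B) = -16 (q(B) = 4*(-4) = -16)
P(r) = -12/5 - r/5 (P(r) = ⅖ - (r + 14)/5 = ⅖ - (14 + r)/5 = ⅖ + (-14/5 - r/5) = -12/5 - r/5)
q(4) - P(M(-4)) = -16 - (-12/5 - ⅕*(-2)) = -16 - (-12/5 + ⅖) = -16 - 1*(-2) = -16 + 2 = -14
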